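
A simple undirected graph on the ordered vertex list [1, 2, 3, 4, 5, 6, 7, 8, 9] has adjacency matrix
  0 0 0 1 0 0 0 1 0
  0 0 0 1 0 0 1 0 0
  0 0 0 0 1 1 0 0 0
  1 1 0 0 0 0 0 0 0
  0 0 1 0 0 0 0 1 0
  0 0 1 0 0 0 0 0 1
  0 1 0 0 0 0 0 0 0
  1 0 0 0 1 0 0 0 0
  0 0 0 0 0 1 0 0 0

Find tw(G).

1

A width-1 tree decomposition is:
Bags: B1 = {2, 7}  B2 = {2, 4}  B3 = {1, 4}  B4 = {1, 8}  B5 = {5, 8}  B6 = {3, 5}  B7 = {3, 6}  B8 = {6, 9}
Tree: B1–B2, B2–B3, B3–B4, B4–B5, B5–B6, B6–B7, B7–B8
Each bag holds 2 vertices, so the decomposition has width 1, which upper-bounds the treewidth. G has an edge, so its treewidth is at least 1. Combining the bounds, tw(G) = 1.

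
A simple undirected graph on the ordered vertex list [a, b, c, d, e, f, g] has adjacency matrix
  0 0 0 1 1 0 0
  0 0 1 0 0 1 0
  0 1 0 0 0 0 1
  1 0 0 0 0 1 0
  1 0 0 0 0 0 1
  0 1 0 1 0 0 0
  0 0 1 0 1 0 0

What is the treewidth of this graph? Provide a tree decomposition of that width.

Treewidth 2.
Bags: B1 = {b, d, f}  B2 = {a, b, d}  B3 = {a, b, e}  B4 = {b, e, g}  B5 = {b, c, g}
Tree: B1–B2, B2–B3, B3–B4, B4–B5

The largest bag has 3 vertices, giving width 2; this decomposition certifies tw(G) ≤ 2. For the lower bound, G contains the cycle b–f–d–a–e–g–c–b, so G is not a forest; only forests have treewidth ≤ 1, hence tw(G) ≥ 2. Combining the bounds, tw(G) = 2.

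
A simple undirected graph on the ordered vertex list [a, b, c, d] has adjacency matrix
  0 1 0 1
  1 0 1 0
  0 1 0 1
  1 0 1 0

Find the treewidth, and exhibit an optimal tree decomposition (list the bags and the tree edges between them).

The largest bag has 3 vertices, giving width 2; this decomposition certifies tw(G) ≤ 2. For the lower bound, G contains the cycle c–b–a–d–c, so G is not a forest; only forests have treewidth ≤ 1, hence tw(G) ≥ 2. Therefore the treewidth is 2.

Treewidth 2.
Bags: B1 = {a, b, c}  B2 = {a, c, d}
Tree: B1–B2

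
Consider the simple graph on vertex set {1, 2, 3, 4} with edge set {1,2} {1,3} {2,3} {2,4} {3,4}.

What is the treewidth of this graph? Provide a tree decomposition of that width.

Each bag holds 3 vertices, so the decomposition has width 2, which upper-bounds the treewidth. Conversely, {1, 2, 3} is a clique of size 3, and the vertices of any clique must share a bag in every tree decomposition; so some bag has ≥ 3 vertices and tw(G) ≥ 2. Therefore the treewidth is 2.

Treewidth 2.
One such decomposition:
Bags: B1 = {1, 2, 3}  B2 = {2, 3, 4}
Tree: B1–B2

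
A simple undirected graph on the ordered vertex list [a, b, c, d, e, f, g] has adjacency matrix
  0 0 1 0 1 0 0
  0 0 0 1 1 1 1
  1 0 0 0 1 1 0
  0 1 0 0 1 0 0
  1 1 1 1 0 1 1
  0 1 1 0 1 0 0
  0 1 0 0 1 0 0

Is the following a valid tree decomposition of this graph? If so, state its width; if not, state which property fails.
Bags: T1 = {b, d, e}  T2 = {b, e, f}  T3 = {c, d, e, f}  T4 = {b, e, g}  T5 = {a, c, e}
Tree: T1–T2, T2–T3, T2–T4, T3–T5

No — bags containing vertex d are not connected in the tree.

A tree decomposition must satisfy three properties: every vertex lies in some bag; for every edge, both endpoints lie together in some bag; and for every vertex, the bags containing it form a connected subtree. Here bags containing vertex d are not connected in the tree, so the decomposition is invalid.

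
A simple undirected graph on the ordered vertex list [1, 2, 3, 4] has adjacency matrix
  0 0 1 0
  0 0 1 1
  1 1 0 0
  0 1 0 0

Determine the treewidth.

A width-1 tree decomposition is:
Bags: B1 = {2, 4}  B2 = {2, 3}  B3 = {1, 3}
Tree: B1–B2, B2–B3
Each bag holds 2 vertices, so the decomposition has width 1, which upper-bounds the treewidth. Since G has at least one edge (e.g. 4–2), it is not an edgeless graph, so tw(G) ≥ 1. Therefore the treewidth is 1.

1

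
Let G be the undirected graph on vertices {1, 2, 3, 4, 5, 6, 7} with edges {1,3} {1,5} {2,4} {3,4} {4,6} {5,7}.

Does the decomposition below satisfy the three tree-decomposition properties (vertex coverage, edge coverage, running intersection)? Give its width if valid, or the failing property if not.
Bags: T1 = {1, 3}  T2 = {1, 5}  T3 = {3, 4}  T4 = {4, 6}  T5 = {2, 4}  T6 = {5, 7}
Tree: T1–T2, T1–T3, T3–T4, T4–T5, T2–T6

Checking the three conditions: (i) the bags cover all of {1, 2, 3, 4, 5, 6, 7}; (ii) for each edge, some bag contains both endpoints; (iii) the bags containing any fixed vertex form a subtree. All hold, so the decomposition is valid with width 2 − 1 = 1.

Yes; width 1.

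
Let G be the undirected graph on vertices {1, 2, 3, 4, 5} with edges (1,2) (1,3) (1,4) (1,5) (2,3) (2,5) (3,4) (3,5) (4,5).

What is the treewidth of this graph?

3

A width-3 tree decomposition is:
Bags: B1 = {1, 3, 4, 5}  B2 = {1, 2, 3, 5}
Tree: B1–B2
Every bag has size at most 4, so the width is 4 − 1 = 3 and tw(G) ≤ 3. For the lower bound, the 4 vertices {1, 2, 3, 5} are pairwise adjacent, and any tree decomposition puts a clique entirely inside one bag — forcing width ≥ 3. Combining the bounds, tw(G) = 3.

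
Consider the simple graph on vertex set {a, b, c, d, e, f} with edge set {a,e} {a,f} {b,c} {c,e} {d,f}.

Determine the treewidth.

A width-1 tree decomposition is:
Bags: B1 = {b, c}  B2 = {c, e}  B3 = {a, e}  B4 = {a, f}  B5 = {d, f}
Tree: B1–B2, B2–B3, B3–B4, B4–B5
The largest bag has 2 vertices, giving width 1; this decomposition certifies tw(G) ≤ 1. G has an edge, so its treewidth is at least 1. The upper and lower bounds meet at 1, so that is the treewidth.

1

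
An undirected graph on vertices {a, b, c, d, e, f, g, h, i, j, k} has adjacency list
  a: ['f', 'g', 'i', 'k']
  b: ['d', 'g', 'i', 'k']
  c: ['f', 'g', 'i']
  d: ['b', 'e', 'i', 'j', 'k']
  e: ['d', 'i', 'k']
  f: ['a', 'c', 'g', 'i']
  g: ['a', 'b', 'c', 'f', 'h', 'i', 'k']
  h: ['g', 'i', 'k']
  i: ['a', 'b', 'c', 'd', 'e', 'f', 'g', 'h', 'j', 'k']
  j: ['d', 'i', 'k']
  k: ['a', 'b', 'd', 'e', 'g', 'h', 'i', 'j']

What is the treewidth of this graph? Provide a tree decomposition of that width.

Each bag holds 4 vertices, so the decomposition has width 3, which upper-bounds the treewidth. Conversely, {c, f, g, i} is a clique of size 4, and the vertices of any clique must share a bag in every tree decomposition; so some bag has ≥ 4 vertices and tw(G) ≥ 3. Therefore the treewidth is 3.

Treewidth 3.
One optimal decomposition is:
Bags: B1 = {g, h, i, k}  B2 = {a, g, i, k}  B3 = {b, g, i, k}  B4 = {a, f, g, i}  B5 = {b, d, i, k}  B6 = {d, e, i, k}  B7 = {c, f, g, i}  B8 = {d, i, j, k}
Tree: B1–B2, B1–B3, B2–B4, B3–B5, B5–B6, B4–B7, B5–B8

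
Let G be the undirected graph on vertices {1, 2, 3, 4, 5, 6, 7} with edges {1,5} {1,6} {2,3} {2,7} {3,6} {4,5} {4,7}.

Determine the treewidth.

A width-2 tree decomposition is:
Bags: B1 = {1, 4, 5}  B2 = {1, 4, 6}  B3 = {3, 4, 6}  B4 = {2, 3, 4}  B5 = {2, 4, 7}
Tree: B1–B2, B2–B3, B3–B4, B4–B5
Each bag holds 3 vertices, so the decomposition has width 2, which upper-bounds the treewidth. Since 4–5–1–6–3–2–7–4 is a cycle in G, G is not acyclic. Forests are exactly the graphs of treewidth ≤ 1, so tw(G) ≥ 2. Therefore the treewidth is 2.

2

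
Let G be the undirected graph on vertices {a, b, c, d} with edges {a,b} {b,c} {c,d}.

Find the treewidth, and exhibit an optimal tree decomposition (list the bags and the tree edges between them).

Treewidth 1.
One such decomposition:
Bags: B1 = {c, d}  B2 = {b, c}  B3 = {a, b}
Tree: B1–B2, B2–B3

Each bag holds 2 vertices, so the decomposition has width 1, which upper-bounds the treewidth. G has an edge, so its treewidth is at least 1. Combining the bounds, tw(G) = 1.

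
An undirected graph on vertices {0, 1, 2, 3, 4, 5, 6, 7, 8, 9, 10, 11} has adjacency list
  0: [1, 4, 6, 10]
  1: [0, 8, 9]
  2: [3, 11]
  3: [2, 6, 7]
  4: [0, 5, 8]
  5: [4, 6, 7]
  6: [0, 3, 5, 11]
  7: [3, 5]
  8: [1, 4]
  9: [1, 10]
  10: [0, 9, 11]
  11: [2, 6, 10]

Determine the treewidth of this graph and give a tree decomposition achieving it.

Each bag holds 4 vertices, so the decomposition has width 3, which upper-bounds the treewidth. For the lower bound: the 4 vertex sets {2,3,7}, {11}, {6}, {0,4,5,10} are disjoint, each induces a connected subgraph, and every pair is joined by at least one edge of G. Contracting each set to a single vertex therefore yields K_{4} as a minor, and since treewidth is minor-monotone, tw(G) ≥ tw(K_{4}) = 3. Combining the bounds, tw(G) = 3.

Treewidth 3.
One such decomposition:
Bags: B1 = {2, 3, 7, 11}  B2 = {3, 6, 7, 11}  B3 = {5, 6, 7, 11}  B4 = {5, 6, 10, 11}  B5 = {0, 5, 6, 10}  B6 = {0, 4, 5, 10}  B7 = {0, 4, 9, 10}  B8 = {0, 1, 4, 9}  B9 = {1, 4, 8, 9}
Tree: B1–B2, B2–B3, B3–B4, B4–B5, B5–B6, B6–B7, B7–B8, B8–B9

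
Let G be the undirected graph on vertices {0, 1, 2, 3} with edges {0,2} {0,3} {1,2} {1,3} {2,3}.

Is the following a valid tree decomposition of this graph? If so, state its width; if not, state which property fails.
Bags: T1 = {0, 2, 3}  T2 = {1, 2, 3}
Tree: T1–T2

Yes; width 2.

Vertex coverage: the bags together contain {0, 1, 2, 3}, the full vertex set. Edge coverage: each edge of G has both endpoints in at least one bag. Running intersection: for every vertex, the bags containing it form a connected subtree. All three properties hold, so this is a valid tree decomposition of width max|bag| − 1 = 2, and hence tw(G) ≤ 2.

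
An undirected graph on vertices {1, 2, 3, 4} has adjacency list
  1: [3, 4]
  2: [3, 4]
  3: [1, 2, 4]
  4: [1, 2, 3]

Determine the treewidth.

A width-2 tree decomposition is:
Bags: B1 = {2, 3, 4}  B2 = {1, 3, 4}
Tree: B1–B2
Each bag holds 3 vertices, so the decomposition has width 2, which upper-bounds the treewidth. Conversely, {1, 3, 4} is a clique of size 3, and the vertices of any clique must share a bag in every tree decomposition; so some bag has ≥ 3 vertices and tw(G) ≥ 2. Combining the bounds, tw(G) = 2.

2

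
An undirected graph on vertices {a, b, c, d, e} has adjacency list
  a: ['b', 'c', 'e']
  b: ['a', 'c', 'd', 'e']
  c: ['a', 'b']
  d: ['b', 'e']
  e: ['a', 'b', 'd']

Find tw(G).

A width-2 tree decomposition is:
Bags: B1 = {b, d, e}  B2 = {a, b, e}  B3 = {a, b, c}
Tree: B1–B2, B2–B3
The largest bag has 3 vertices, giving width 2; this decomposition certifies tw(G) ≤ 2. For the lower bound, the 3 vertices {b, d, e} are pairwise adjacent, and any tree decomposition puts a clique entirely inside one bag — forcing width ≥ 2. Hence tw(G) = 2 exactly.

2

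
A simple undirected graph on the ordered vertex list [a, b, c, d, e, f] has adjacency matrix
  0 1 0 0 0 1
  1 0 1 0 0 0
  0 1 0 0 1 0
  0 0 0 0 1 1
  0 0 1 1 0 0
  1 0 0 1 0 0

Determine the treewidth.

2

A width-2 tree decomposition is:
Bags: B1 = {d, e, f}  B2 = {c, e, f}  B3 = {b, c, f}  B4 = {a, b, f}
Tree: B1–B2, B2–B3, B3–B4
Each bag holds 3 vertices, so the decomposition has width 2, which upper-bounds the treewidth. For the lower bound, G contains the cycle f–d–e–c–b–a–f, so G is not a forest; only forests have treewidth ≤ 1, hence tw(G) ≥ 2. The upper and lower bounds meet at 2, so that is the treewidth.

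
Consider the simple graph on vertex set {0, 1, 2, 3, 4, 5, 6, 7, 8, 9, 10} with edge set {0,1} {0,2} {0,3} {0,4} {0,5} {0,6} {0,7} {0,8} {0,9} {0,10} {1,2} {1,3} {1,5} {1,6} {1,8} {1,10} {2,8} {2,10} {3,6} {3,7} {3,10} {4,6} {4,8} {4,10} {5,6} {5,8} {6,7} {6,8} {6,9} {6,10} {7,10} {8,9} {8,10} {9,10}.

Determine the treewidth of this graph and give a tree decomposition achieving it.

The largest bag has 5 vertices, giving width 4; this decomposition certifies tw(G) ≤ 4. On the other hand G contains the 5-clique {0, 1, 2, 8, 10}. A clique must lie in a single bag of any decomposition, so no decomposition can have width below 4. Therefore the treewidth is 4.

Treewidth 4.
One such decomposition:
Bags: B1 = {0, 1, 6, 8, 10}  B2 = {0, 1, 2, 8, 10}  B3 = {0, 6, 8, 9, 10}  B4 = {0, 1, 3, 6, 10}  B5 = {0, 1, 5, 6, 8}  B6 = {0, 3, 6, 7, 10}  B7 = {0, 4, 6, 8, 10}
Tree: B1–B2, B1–B3, B1–B4, B1–B5, B4–B6, B1–B7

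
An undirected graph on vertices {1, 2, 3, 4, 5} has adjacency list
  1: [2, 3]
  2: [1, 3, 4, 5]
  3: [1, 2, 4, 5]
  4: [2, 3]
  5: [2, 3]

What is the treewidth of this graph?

2

A width-2 tree decomposition is:
Bags: B1 = {1, 2, 3}  B2 = {2, 3, 5}  B3 = {2, 3, 4}
Tree: B1–B2, B2–B3
Every bag has size at most 3, so the width is 3 − 1 = 2 and tw(G) ≤ 2. For the lower bound, the 3 vertices {1, 2, 3} are pairwise adjacent, and any tree decomposition puts a clique entirely inside one bag — forcing width ≥ 2. Hence tw(G) = 2 exactly.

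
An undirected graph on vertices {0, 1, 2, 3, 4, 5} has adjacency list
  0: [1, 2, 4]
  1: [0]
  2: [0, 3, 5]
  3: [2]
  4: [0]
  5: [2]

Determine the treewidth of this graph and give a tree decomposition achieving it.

Treewidth 1.
Bags: B1 = {2, 3}  B2 = {2, 5}  B3 = {0, 2}  B4 = {0, 1}  B5 = {0, 4}
Tree: B1–B2, B2–B3, B3–B4, B3–B5

Every bag has size at most 2, so the width is 2 − 1 = 1 and tw(G) ≤ 1. Since G has at least one edge (e.g. 2–3), it is not an edgeless graph, so tw(G) ≥ 1. Therefore the treewidth is 1.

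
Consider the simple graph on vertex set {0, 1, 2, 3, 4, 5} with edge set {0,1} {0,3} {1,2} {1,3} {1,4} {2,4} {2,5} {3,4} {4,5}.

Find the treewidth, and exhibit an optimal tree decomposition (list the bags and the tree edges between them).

Treewidth 2.
Bags: B1 = {1, 2, 4}  B2 = {1, 3, 4}  B3 = {2, 4, 5}  B4 = {0, 1, 3}
Tree: B1–B2, B1–B3, B2–B4

The largest bag has 3 vertices, giving width 2; this decomposition certifies tw(G) ≤ 2. For the lower bound, the 3 vertices {1, 2, 4} are pairwise adjacent, and any tree decomposition puts a clique entirely inside one bag — forcing width ≥ 2. The upper and lower bounds meet at 2, so that is the treewidth.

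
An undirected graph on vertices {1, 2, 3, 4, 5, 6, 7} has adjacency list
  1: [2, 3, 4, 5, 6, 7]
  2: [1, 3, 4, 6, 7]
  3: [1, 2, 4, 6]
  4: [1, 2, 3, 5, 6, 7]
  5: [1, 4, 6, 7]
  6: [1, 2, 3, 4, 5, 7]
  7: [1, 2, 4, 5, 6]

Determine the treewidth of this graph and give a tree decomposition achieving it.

Treewidth 4.
One optimal decomposition is:
Bags: B1 = {1, 2, 3, 4, 6}  B2 = {1, 2, 4, 6, 7}  B3 = {1, 4, 5, 6, 7}
Tree: B1–B2, B2–B3

Every bag has size at most 5, so the width is 5 − 1 = 4 and tw(G) ≤ 4. For the lower bound, the 5 vertices {1, 2, 3, 4, 6} are pairwise adjacent, and any tree decomposition puts a clique entirely inside one bag — forcing width ≥ 4. Hence tw(G) = 4 exactly.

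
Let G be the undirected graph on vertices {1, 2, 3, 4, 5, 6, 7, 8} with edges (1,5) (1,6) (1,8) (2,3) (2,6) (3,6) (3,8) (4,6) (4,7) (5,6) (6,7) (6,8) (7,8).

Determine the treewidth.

A width-2 tree decomposition is:
Bags: B1 = {3, 6, 8}  B2 = {6, 7, 8}  B3 = {4, 6, 7}  B4 = {2, 3, 6}  B5 = {1, 6, 8}  B6 = {1, 5, 6}
Tree: B1–B2, B2–B3, B1–B4, B1–B5, B5–B6
Each bag holds 3 vertices, so the decomposition has width 2, which upper-bounds the treewidth. Conversely, {1, 6, 8} is a clique of size 3, and the vertices of any clique must share a bag in every tree decomposition; so some bag has ≥ 3 vertices and tw(G) ≥ 2. Therefore the treewidth is 2.

2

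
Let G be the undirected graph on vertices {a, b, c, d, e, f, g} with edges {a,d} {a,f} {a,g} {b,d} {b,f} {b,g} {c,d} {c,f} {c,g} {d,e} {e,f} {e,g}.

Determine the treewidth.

3

A width-3 tree decomposition is:
Bags: B1 = {c, d, f, g}  B2 = {a, d, f, g}  B3 = {d, e, f, g}  B4 = {b, d, f, g}
Tree: B1–B2, B2–B3, B3–B4
Every bag has size at most 4, so the width is 4 − 1 = 3 and tw(G) ≤ 3. For the lower bound: the 4 vertex sets {c,g}, {a,f}, {d}, {e} are disjoint, each induces a connected subgraph, and every pair is joined by at least one edge of G. Contracting each set to a single vertex therefore yields K_{4} as a minor, and since treewidth is minor-monotone, tw(G) ≥ tw(K_{4}) = 3. Combining the bounds, tw(G) = 3.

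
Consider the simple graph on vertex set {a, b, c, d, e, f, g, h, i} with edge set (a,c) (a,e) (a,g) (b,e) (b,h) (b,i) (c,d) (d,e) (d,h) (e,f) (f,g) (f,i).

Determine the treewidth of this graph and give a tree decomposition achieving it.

The largest bag has 4 vertices, giving width 3; this decomposition certifies tw(G) ≤ 3. For the lower bound: the 4 vertex sets {f,g,i}, {b}, {e}, {a,c,d,h} are disjoint, each induces a connected subgraph, and every pair is joined by at least one edge of G. Contracting each set to a single vertex therefore yields K_{4} as a minor, and since treewidth is minor-monotone, tw(G) ≥ tw(K_{4}) = 3. Therefore the treewidth is 3.

Treewidth 3.
One such decomposition:
Bags: B1 = {b, f, g, i}  B2 = {b, e, f, g}  B3 = {a, b, e, g}  B4 = {a, b, e, h}  B5 = {a, d, e, h}  B6 = {a, c, d, h}
Tree: B1–B2, B2–B3, B3–B4, B4–B5, B5–B6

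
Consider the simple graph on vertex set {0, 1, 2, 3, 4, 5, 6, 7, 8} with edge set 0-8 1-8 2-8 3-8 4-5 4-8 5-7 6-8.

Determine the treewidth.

A width-1 tree decomposition is:
Bags: B1 = {2, 8}  B2 = {6, 8}  B3 = {4, 8}  B4 = {4, 5}  B5 = {1, 8}  B6 = {3, 8}  B7 = {5, 7}  B8 = {0, 8}
Tree: B1–B2, B1–B3, B3–B4, B2–B5, B1–B6, B4–B7, B2–B8
Every bag has size at most 2, so the width is 2 − 1 = 1 and tw(G) ≤ 1. Any graph with an edge has treewidth ≥ 1, and G has the edge 2–8. Therefore the treewidth is 1.

1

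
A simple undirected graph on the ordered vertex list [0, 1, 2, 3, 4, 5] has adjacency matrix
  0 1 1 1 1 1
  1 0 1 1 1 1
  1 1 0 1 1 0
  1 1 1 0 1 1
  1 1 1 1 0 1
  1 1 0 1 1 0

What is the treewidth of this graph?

4

A width-4 tree decomposition is:
Bags: B1 = {0, 1, 3, 4, 5}  B2 = {0, 1, 2, 3, 4}
Tree: B1–B2
The largest bag has 5 vertices, giving width 4; this decomposition certifies tw(G) ≤ 4. Conversely, {0, 1, 2, 3, 4} is a clique of size 5, and the vertices of any clique must share a bag in every tree decomposition; so some bag has ≥ 5 vertices and tw(G) ≥ 4. Therefore the treewidth is 4.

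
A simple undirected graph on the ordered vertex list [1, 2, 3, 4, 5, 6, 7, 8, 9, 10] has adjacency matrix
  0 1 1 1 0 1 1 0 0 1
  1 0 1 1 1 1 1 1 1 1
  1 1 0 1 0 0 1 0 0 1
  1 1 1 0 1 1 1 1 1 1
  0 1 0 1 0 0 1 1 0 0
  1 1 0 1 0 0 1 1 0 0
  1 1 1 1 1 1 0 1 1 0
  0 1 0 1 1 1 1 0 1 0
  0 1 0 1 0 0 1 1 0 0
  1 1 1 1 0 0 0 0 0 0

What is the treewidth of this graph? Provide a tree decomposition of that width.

Treewidth 4.
One such decomposition:
Bags: B1 = {2, 4, 7, 8, 9}  B2 = {2, 4, 6, 7, 8}  B3 = {2, 4, 5, 7, 8}  B4 = {1, 2, 4, 6, 7}  B5 = {1, 2, 3, 4, 7}  B6 = {1, 2, 3, 4, 10}
Tree: B1–B2, B2–B3, B2–B4, B4–B5, B5–B6

The largest bag has 5 vertices, giving width 4; this decomposition certifies tw(G) ≤ 4. Conversely, {1, 2, 3, 4, 10} is a clique of size 5, and the vertices of any clique must share a bag in every tree decomposition; so some bag has ≥ 5 vertices and tw(G) ≥ 4. Combining the bounds, tw(G) = 4.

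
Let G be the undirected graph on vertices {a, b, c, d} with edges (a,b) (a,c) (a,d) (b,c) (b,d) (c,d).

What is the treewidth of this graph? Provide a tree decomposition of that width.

With just one bag of size 4, the width is 4 − 1 = 3, so tw(G) ≤ 3. For the lower bound, the 4 vertices {a, b, c, d} are pairwise adjacent, and any tree decomposition puts a clique entirely inside one bag — forcing width ≥ 3. Combining the bounds, tw(G) = 3.

Treewidth 3.
One such decomposition:
Bags: B1 = {a, b, c, d}
Tree: (single bag)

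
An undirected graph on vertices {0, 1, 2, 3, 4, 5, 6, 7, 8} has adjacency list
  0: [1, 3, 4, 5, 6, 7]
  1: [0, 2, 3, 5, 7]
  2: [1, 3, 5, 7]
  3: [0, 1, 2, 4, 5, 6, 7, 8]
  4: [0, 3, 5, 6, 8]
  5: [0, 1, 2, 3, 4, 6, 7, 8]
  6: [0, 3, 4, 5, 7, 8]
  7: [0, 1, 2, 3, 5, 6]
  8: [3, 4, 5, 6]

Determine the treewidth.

4

A width-4 tree decomposition is:
Bags: B1 = {0, 3, 4, 5, 6}  B2 = {3, 4, 5, 6, 8}  B3 = {0, 3, 5, 6, 7}  B4 = {0, 1, 3, 5, 7}  B5 = {1, 2, 3, 5, 7}
Tree: B1–B2, B1–B3, B3–B4, B4–B5
Each bag holds 5 vertices, so the decomposition has width 4, which upper-bounds the treewidth. Conversely, {0, 1, 3, 5, 7} is a clique of size 5, and the vertices of any clique must share a bag in every tree decomposition; so some bag has ≥ 5 vertices and tw(G) ≥ 4. The upper and lower bounds meet at 4, so that is the treewidth.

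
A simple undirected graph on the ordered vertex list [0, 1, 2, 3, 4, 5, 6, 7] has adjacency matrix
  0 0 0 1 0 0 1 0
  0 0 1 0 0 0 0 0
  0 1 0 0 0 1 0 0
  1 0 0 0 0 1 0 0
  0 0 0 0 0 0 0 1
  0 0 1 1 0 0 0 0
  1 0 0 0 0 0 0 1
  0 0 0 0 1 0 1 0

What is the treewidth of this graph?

1

A width-1 tree decomposition is:
Bags: B1 = {1, 2}  B2 = {2, 5}  B3 = {3, 5}  B4 = {0, 3}  B5 = {0, 6}  B6 = {6, 7}  B7 = {4, 7}
Tree: B1–B2, B2–B3, B3–B4, B4–B5, B5–B6, B6–B7
Every bag has size at most 2, so the width is 2 − 1 = 1 and tw(G) ≤ 1. Any graph with an edge has treewidth ≥ 1, and G has the edge 1–2. Hence tw(G) = 1 exactly.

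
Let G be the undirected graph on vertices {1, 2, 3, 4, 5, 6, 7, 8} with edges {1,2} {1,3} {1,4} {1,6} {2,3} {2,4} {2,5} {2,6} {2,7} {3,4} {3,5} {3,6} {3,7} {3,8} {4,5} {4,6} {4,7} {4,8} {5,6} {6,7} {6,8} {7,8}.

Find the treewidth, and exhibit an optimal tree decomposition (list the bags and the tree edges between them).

Treewidth 4.
Bags: B1 = {2, 3, 4, 6, 7}  B2 = {2, 3, 4, 5, 6}  B3 = {1, 2, 3, 4, 6}  B4 = {3, 4, 6, 7, 8}
Tree: B1–B2, B1–B3, B1–B4

Each bag holds 5 vertices, so the decomposition has width 4, which upper-bounds the treewidth. For the lower bound, the 5 vertices {3, 4, 6, 7, 8} are pairwise adjacent, and any tree decomposition puts a clique entirely inside one bag — forcing width ≥ 4. Combining the bounds, tw(G) = 4.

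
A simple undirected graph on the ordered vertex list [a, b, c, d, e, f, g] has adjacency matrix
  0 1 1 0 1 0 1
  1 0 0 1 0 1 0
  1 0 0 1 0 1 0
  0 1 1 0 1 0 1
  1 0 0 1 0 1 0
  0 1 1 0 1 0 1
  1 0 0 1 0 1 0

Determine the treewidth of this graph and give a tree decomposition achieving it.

The largest bag has 4 vertices, giving width 3; this decomposition certifies tw(G) ≤ 3. For the lower bound: the 4 vertex sets {c,d}, {a,b}, {f}, {g} are disjoint, each induces a connected subgraph, and every pair is joined by at least one edge of G. Contracting each set to a single vertex therefore yields K_{4} as a minor, and since treewidth is minor-monotone, tw(G) ≥ tw(K_{4}) = 3. The upper and lower bounds meet at 3, so that is the treewidth.

Treewidth 3.
Bags: B1 = {a, c, d, f}  B2 = {a, b, d, f}  B3 = {a, d, f, g}  B4 = {a, d, e, f}
Tree: B1–B2, B2–B3, B3–B4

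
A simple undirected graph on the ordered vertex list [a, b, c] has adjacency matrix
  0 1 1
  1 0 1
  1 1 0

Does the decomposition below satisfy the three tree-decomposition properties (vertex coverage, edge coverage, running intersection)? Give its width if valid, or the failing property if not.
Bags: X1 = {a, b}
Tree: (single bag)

A tree decomposition must satisfy three properties: every vertex lies in some bag; for every edge, both endpoints lie together in some bag; and for every vertex, the bags containing it form a connected subtree. Here vertex c appears in no bag, so the decomposition is invalid.

No — vertex c appears in no bag.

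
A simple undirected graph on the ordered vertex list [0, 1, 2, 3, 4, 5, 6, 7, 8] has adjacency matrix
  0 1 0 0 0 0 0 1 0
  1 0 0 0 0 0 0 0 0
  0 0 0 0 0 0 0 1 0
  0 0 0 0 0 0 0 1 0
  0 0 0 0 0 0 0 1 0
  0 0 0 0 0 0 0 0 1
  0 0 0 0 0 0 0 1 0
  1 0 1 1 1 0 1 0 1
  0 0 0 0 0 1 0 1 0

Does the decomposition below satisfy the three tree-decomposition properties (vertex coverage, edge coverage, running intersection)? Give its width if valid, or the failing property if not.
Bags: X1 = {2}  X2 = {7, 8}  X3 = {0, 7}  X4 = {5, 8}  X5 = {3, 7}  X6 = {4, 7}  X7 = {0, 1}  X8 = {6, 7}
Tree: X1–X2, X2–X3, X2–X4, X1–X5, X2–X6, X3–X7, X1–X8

No — edge (7,2) lies in no bag.

A tree decomposition must satisfy three properties: every vertex lies in some bag; for every edge, both endpoints lie together in some bag; and for every vertex, the bags containing it form a connected subtree. Here edge (7,2) lies in no bag, so the decomposition is invalid.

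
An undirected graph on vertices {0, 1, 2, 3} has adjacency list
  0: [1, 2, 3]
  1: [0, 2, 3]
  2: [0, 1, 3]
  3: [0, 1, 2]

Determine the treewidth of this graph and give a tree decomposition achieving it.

A single bag containing all 4 vertices is trivially a valid decomposition of width 3. Conversely, {0, 1, 2, 3} is a clique of size 4, and the vertices of any clique must share a bag in every tree decomposition; so some bag has ≥ 4 vertices and tw(G) ≥ 3. The upper and lower bounds meet at 3, so that is the treewidth.

Treewidth 3.
One such decomposition:
Bags: B1 = {0, 1, 2, 3}
Tree: (single bag)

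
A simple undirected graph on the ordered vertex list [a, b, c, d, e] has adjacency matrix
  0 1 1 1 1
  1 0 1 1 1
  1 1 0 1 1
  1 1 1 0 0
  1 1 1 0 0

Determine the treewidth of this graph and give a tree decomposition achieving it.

Each bag holds 4 vertices, so the decomposition has width 3, which upper-bounds the treewidth. For the lower bound, the 4 vertices {a, b, c, d} are pairwise adjacent, and any tree decomposition puts a clique entirely inside one bag — forcing width ≥ 3. Therefore the treewidth is 3.

Treewidth 3.
One optimal decomposition is:
Bags: B1 = {a, b, c, d}  B2 = {a, b, c, e}
Tree: B1–B2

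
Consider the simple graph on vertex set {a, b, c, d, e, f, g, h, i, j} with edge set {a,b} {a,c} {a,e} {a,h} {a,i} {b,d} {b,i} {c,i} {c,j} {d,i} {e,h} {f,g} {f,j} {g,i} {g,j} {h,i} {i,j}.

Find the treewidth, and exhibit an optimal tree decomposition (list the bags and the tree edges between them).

Every bag has size at most 3, so the width is 3 − 1 = 2 and tw(G) ≤ 2. On the other hand G contains the 3-clique {a, e, h}. A clique must lie in a single bag of any decomposition, so no decomposition can have width below 2. Therefore the treewidth is 2.

Treewidth 2.
One optimal decomposition is:
Bags: B1 = {a, h, i}  B2 = {a, b, i}  B3 = {a, c, i}  B4 = {c, i, j}  B5 = {g, i, j}  B6 = {a, e, h}  B7 = {f, g, j}  B8 = {b, d, i}
Tree: B1–B2, B1–B3, B3–B4, B4–B5, B1–B6, B5–B7, B2–B8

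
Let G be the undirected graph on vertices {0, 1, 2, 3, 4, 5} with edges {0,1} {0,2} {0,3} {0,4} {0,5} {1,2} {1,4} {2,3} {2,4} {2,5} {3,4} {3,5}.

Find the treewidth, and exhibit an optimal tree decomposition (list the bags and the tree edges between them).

Treewidth 3.
Bags: B1 = {0, 1, 2, 4}  B2 = {0, 2, 3, 4}  B3 = {0, 2, 3, 5}
Tree: B1–B2, B2–B3

Each bag holds 4 vertices, so the decomposition has width 3, which upper-bounds the treewidth. For the lower bound, the 4 vertices {0, 1, 2, 4} are pairwise adjacent, and any tree decomposition puts a clique entirely inside one bag — forcing width ≥ 3. Therefore the treewidth is 3.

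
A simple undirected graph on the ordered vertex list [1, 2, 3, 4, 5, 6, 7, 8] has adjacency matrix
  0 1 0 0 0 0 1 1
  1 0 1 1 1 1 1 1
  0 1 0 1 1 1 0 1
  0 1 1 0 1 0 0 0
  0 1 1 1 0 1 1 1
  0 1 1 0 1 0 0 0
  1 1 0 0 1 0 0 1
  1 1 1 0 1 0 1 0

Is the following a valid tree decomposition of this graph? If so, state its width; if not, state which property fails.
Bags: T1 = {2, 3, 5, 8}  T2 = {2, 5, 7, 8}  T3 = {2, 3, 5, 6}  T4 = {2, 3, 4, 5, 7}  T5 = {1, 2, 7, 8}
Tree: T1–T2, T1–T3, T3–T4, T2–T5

No — bags containing vertex 7 are not connected in the tree.

A tree decomposition must satisfy three properties: every vertex lies in some bag; for every edge, both endpoints lie together in some bag; and for every vertex, the bags containing it form a connected subtree. Here bags containing vertex 7 are not connected in the tree, so the decomposition is invalid.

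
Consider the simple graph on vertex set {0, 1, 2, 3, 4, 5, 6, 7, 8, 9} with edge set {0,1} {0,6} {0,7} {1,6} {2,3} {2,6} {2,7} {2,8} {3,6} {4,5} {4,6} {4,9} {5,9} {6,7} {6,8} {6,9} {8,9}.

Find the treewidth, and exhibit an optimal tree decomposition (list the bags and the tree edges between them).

Treewidth 2.
One optimal decomposition is:
Bags: B1 = {2, 6, 8}  B2 = {6, 8, 9}  B3 = {2, 3, 6}  B4 = {2, 6, 7}  B5 = {4, 6, 9}  B6 = {0, 6, 7}  B7 = {0, 1, 6}  B8 = {4, 5, 9}
Tree: B1–B2, B1–B3, B3–B4, B2–B5, B4–B6, B6–B7, B5–B8

The largest bag has 3 vertices, giving width 2; this decomposition certifies tw(G) ≤ 2. Conversely, {4, 5, 9} is a clique of size 3, and the vertices of any clique must share a bag in every tree decomposition; so some bag has ≥ 3 vertices and tw(G) ≥ 2. Hence tw(G) = 2 exactly.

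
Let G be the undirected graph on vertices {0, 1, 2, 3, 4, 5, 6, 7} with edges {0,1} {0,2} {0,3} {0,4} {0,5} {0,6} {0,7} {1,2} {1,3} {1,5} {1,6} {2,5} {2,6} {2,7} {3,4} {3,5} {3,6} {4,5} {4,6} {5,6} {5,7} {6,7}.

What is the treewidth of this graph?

A width-4 tree decomposition is:
Bags: B1 = {0, 1, 3, 5, 6}  B2 = {0, 1, 2, 5, 6}  B3 = {0, 2, 5, 6, 7}  B4 = {0, 3, 4, 5, 6}
Tree: B1–B2, B2–B3, B1–B4
Each bag holds 5 vertices, so the decomposition has width 4, which upper-bounds the treewidth. On the other hand G contains the 5-clique {0, 1, 2, 5, 6}. A clique must lie in a single bag of any decomposition, so no decomposition can have width below 4. Hence tw(G) = 4 exactly.

4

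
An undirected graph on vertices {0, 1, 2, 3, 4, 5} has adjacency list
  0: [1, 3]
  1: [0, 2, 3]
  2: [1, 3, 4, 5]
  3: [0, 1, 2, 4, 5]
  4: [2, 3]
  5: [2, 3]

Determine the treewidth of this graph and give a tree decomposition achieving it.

The largest bag has 3 vertices, giving width 2; this decomposition certifies tw(G) ≤ 2. Conversely, {0, 1, 3} is a clique of size 3, and the vertices of any clique must share a bag in every tree decomposition; so some bag has ≥ 3 vertices and tw(G) ≥ 2. The upper and lower bounds meet at 2, so that is the treewidth.

Treewidth 2.
Bags: B1 = {1, 2, 3}  B2 = {0, 1, 3}  B3 = {2, 3, 5}  B4 = {2, 3, 4}
Tree: B1–B2, B1–B3, B1–B4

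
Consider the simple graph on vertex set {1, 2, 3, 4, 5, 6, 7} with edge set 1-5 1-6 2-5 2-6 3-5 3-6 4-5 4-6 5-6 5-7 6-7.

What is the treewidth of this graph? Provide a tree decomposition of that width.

Treewidth 2.
One such decomposition:
Bags: B1 = {1, 5, 6}  B2 = {5, 6, 7}  B3 = {2, 5, 6}  B4 = {4, 5, 6}  B5 = {3, 5, 6}
Tree: B1–B2, B1–B3, B1–B4, B2–B5

The largest bag has 3 vertices, giving width 2; this decomposition certifies tw(G) ≤ 2. On the other hand G contains the 3-clique {1, 5, 6}. A clique must lie in a single bag of any decomposition, so no decomposition can have width below 2. Hence tw(G) = 2 exactly.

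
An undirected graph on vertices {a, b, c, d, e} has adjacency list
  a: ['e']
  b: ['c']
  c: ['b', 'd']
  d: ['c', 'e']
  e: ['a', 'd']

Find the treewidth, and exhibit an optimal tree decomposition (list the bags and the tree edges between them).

Every bag has size at most 2, so the width is 2 − 1 = 1 and tw(G) ≤ 1. Any graph with an edge has treewidth ≥ 1, and G has the edge b–c. Combining the bounds, tw(G) = 1.

Treewidth 1.
One optimal decomposition is:
Bags: B1 = {b, c}  B2 = {c, d}  B3 = {d, e}  B4 = {a, e}
Tree: B1–B2, B2–B3, B3–B4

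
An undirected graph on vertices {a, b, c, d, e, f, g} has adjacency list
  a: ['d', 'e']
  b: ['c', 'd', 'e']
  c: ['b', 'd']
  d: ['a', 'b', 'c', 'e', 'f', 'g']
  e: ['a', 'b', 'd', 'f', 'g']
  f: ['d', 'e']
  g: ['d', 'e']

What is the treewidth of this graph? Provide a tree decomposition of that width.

Every bag has size at most 3, so the width is 3 − 1 = 2 and tw(G) ≤ 2. On the other hand G contains the 3-clique {d, e, g}. A clique must lie in a single bag of any decomposition, so no decomposition can have width below 2. Combining the bounds, tw(G) = 2.

Treewidth 2.
One optimal decomposition is:
Bags: B1 = {a, d, e}  B2 = {b, d, e}  B3 = {d, e, f}  B4 = {d, e, g}  B5 = {b, c, d}
Tree: B1–B2, B1–B3, B2–B4, B2–B5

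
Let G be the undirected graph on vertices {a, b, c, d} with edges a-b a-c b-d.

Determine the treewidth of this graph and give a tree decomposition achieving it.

Every bag has size at most 2, so the width is 2 − 1 = 1 and tw(G) ≤ 1. Any graph with an edge has treewidth ≥ 1, and G has the edge c–a. Hence tw(G) = 1 exactly.

Treewidth 1.
One such decomposition:
Bags: B1 = {a, c}  B2 = {a, b}  B3 = {b, d}
Tree: B1–B2, B2–B3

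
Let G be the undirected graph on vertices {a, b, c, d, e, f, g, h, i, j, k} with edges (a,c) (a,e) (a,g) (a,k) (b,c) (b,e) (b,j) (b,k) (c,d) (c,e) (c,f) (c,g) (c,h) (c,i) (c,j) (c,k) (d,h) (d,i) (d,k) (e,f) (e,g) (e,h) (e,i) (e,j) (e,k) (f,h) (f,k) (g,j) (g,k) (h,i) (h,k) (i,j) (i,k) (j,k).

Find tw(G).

4

A width-4 tree decomposition is:
Bags: B1 = {c, d, h, i, k}  B2 = {c, e, h, i, k}  B3 = {c, e, i, j, k}  B4 = {c, e, f, h, k}  B5 = {c, e, g, j, k}  B6 = {b, c, e, j, k}  B7 = {a, c, e, g, k}
Tree: B1–B2, B2–B3, B2–B4, B3–B5, B3–B6, B5–B7
The largest bag has 5 vertices, giving width 4; this decomposition certifies tw(G) ≤ 4. On the other hand G contains the 5-clique {c, d, h, i, k}. A clique must lie in a single bag of any decomposition, so no decomposition can have width below 4. Therefore the treewidth is 4.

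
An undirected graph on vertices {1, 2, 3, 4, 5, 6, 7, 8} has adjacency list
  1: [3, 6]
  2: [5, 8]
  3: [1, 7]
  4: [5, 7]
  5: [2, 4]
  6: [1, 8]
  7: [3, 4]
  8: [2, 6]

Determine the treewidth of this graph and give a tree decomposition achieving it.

The largest bag has 3 vertices, giving width 2; this decomposition certifies tw(G) ≤ 2. For the lower bound, G contains the cycle 4–7–3–1–6–8–2–5–4, so G is not a forest; only forests have treewidth ≤ 1, hence tw(G) ≥ 2. The upper and lower bounds meet at 2, so that is the treewidth.

Treewidth 2.
One such decomposition:
Bags: B1 = {3, 4, 7}  B2 = {1, 3, 4}  B3 = {1, 4, 6}  B4 = {4, 6, 8}  B5 = {2, 4, 8}  B6 = {2, 4, 5}
Tree: B1–B2, B2–B3, B3–B4, B4–B5, B5–B6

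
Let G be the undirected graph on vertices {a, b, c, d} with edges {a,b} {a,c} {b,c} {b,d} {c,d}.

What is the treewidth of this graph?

A width-2 tree decomposition is:
Bags: B1 = {a, b, c}  B2 = {b, c, d}
Tree: B1–B2
Each bag holds 3 vertices, so the decomposition has width 2, which upper-bounds the treewidth. Conversely, {b, c, d} is a clique of size 3, and the vertices of any clique must share a bag in every tree decomposition; so some bag has ≥ 3 vertices and tw(G) ≥ 2. Hence tw(G) = 2 exactly.

2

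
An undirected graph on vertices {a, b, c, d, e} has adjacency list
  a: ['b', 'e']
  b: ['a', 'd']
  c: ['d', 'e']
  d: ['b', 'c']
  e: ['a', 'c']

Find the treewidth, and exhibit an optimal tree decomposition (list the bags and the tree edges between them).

Treewidth 2.
One optimal decomposition is:
Bags: B1 = {a, b, d}  B2 = {a, c, d}  B3 = {a, c, e}
Tree: B1–B2, B2–B3

Every bag has size at most 3, so the width is 3 − 1 = 2 and tw(G) ≤ 2. Since a–b–d–c–e–a is a cycle in G, G is not acyclic. Forests are exactly the graphs of treewidth ≤ 1, so tw(G) ≥ 2. Combining the bounds, tw(G) = 2.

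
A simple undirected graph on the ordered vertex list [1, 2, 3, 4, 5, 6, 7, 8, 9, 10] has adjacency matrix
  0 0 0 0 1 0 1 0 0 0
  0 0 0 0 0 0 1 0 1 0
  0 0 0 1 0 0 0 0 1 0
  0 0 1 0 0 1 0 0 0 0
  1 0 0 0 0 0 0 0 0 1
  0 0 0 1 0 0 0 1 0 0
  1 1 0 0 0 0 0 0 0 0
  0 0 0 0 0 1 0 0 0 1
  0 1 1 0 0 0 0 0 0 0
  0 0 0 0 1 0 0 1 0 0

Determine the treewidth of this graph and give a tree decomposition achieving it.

The largest bag has 3 vertices, giving width 2; this decomposition certifies tw(G) ≤ 2. Since 4–6–8–10–5–1–7–2–9–3–4 is a cycle in G, G is not acyclic. Forests are exactly the graphs of treewidth ≤ 1, so tw(G) ≥ 2. Combining the bounds, tw(G) = 2.

Treewidth 2.
Bags: B1 = {4, 6, 8}  B2 = {4, 8, 10}  B3 = {4, 5, 10}  B4 = {1, 4, 5}  B5 = {1, 4, 7}  B6 = {2, 4, 7}  B7 = {2, 4, 9}  B8 = {3, 4, 9}
Tree: B1–B2, B2–B3, B3–B4, B4–B5, B5–B6, B6–B7, B7–B8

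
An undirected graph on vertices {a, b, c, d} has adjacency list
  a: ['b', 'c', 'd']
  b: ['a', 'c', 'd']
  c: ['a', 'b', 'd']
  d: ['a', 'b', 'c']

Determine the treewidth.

A width-3 tree decomposition is:
Bags: B1 = {a, b, c, d}
Tree: (single bag)
With just one bag of size 4, the width is 4 − 1 = 3, so tw(G) ≤ 3. Conversely, {a, b, c, d} is a clique of size 4, and the vertices of any clique must share a bag in every tree decomposition; so some bag has ≥ 4 vertices and tw(G) ≥ 3. The upper and lower bounds meet at 3, so that is the treewidth.

3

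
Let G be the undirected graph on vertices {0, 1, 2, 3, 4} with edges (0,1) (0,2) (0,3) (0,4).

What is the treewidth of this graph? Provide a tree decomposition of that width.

Treewidth 1.
Bags: B1 = {0, 3}  B2 = {0, 2}  B3 = {0, 1}  B4 = {0, 4}
Tree: B1–B2, B2–B3, B2–B4

Every bag has size at most 2, so the width is 2 − 1 = 1 and tw(G) ≤ 1. Any graph with an edge has treewidth ≥ 1, and G has the edge 0–3. Therefore the treewidth is 1.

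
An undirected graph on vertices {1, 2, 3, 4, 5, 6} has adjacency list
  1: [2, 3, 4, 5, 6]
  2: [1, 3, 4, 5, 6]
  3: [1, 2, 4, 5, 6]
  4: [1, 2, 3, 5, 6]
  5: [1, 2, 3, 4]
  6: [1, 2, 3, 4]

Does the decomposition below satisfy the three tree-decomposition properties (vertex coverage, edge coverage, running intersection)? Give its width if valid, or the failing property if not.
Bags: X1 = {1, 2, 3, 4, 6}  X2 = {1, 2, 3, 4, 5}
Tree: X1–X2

Yes; width 4.

Every vertex of G appears in some bag (union = {1, 2, 3, 4, 5, 6}); every edge is covered by a bag; and for each vertex v the set of bags containing v is connected in the bag tree. The decomposition is therefore valid. The largest bag has 5 vertices, so the width is 4.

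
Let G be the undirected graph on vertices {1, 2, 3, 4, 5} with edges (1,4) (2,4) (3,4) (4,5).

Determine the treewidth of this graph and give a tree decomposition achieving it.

Each bag holds 2 vertices, so the decomposition has width 1, which upper-bounds the treewidth. G has an edge, so its treewidth is at least 1. Therefore the treewidth is 1.

Treewidth 1.
Bags: B1 = {1, 4}  B2 = {4, 5}  B3 = {3, 4}  B4 = {2, 4}
Tree: B1–B2, B2–B3, B2–B4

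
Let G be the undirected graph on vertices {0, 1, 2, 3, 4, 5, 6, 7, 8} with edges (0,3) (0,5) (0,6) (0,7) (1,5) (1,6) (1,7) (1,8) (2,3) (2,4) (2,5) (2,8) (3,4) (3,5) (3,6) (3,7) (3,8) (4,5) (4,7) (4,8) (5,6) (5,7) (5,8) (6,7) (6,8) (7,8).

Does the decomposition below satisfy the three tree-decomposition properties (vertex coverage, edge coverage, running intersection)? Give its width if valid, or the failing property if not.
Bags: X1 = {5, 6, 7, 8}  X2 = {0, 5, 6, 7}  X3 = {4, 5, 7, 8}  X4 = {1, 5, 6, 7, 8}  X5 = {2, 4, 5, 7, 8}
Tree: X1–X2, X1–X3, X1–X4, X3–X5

A tree decomposition must satisfy three properties: every vertex lies in some bag; for every edge, both endpoints lie together in some bag; and for every vertex, the bags containing it form a connected subtree. Here vertex 3 appears in no bag, so the decomposition is invalid.

No — vertex 3 appears in no bag.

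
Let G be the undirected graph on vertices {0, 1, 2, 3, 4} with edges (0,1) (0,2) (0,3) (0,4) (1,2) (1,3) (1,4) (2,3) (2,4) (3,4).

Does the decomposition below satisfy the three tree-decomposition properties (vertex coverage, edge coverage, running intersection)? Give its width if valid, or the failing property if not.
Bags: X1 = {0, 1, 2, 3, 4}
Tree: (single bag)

Yes; width 4.

Vertex coverage: the bags together contain {0, 1, 2, 3, 4}, the full vertex set. Edge coverage: each edge of G has both endpoints in at least one bag. Running intersection: for every vertex, the bags containing it form a connected subtree. All three properties hold, so this is a valid tree decomposition of width max|bag| − 1 = 4, and hence tw(G) ≤ 4.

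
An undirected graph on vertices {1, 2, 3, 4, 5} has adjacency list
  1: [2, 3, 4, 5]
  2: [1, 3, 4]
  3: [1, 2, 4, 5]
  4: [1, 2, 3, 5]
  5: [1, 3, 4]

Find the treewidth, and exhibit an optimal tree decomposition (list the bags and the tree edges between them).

The largest bag has 4 vertices, giving width 3; this decomposition certifies tw(G) ≤ 3. On the other hand G contains the 4-clique {1, 2, 3, 4}. A clique must lie in a single bag of any decomposition, so no decomposition can have width below 3. Combining the bounds, tw(G) = 3.

Treewidth 3.
One such decomposition:
Bags: B1 = {1, 2, 3, 4}  B2 = {1, 3, 4, 5}
Tree: B1–B2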